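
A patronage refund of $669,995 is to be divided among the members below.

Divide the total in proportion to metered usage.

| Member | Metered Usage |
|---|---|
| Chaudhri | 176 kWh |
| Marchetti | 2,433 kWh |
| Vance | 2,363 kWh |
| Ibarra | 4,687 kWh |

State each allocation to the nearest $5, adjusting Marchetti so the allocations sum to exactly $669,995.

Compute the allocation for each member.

Chaudhri: $12,210; Marchetti: $168,760; Vance: $163,910; Ibarra: $325,115

Combined metered usage = 9,659.
Proportional shares: Chaudhri 176/9,659 × $669,995 = 12,208.21; Marchetti 2,433/9,659 × $669,995 = 168,764.66; Vance 2,363/9,659 × $669,995 = 163,909.12; Ibarra 4,687/9,659 × $669,995 = 325,113.01.
At nearest $5: Chaudhri $12,210; Marchetti $168,765; Vance $163,910; Ibarra $325,115. Sum = $670,000.
Difference $669,995 − $670,000 = −$5 applied to Marchetti: Marchetti becomes $168,760.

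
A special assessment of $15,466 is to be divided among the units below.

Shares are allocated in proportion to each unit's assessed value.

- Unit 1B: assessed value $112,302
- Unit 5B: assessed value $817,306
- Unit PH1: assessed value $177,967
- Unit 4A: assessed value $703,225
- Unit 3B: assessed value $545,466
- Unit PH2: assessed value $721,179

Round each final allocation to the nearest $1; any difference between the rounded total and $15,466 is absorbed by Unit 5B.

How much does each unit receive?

Assessed value total: 3,077,445.
Pro-rata amounts: Unit 1B 112,302/3,077,445 × $15,466 = 564.38; Unit 5B 817,306/3,077,445 × $15,466 = 4,107.45; Unit PH1 177,967/3,077,445 × $15,466 = 894.39; Unit 4A 703,225/3,077,445 × $15,466 = 3,534.13; Unit 3B 545,466/3,077,445 × $15,466 = 2,741.29; Unit PH2 721,179/3,077,445 × $15,466 = 3,624.36.
After rounding ($1): Unit 1B $564; Unit 5B $4,107; Unit PH1 $894; Unit 4A $3,534; Unit 3B $2,741; Unit PH2 $3,624. Sum = $15,464.
Difference $15,466 − $15,464 = +$2 applied to Unit 5B: Unit 5B becomes $4,109.

Unit 1B: $564 | Unit 5B: $4,109 | Unit PH1: $894 | Unit 4A: $3,534 | Unit 3B: $2,741 | Unit PH2: $3,624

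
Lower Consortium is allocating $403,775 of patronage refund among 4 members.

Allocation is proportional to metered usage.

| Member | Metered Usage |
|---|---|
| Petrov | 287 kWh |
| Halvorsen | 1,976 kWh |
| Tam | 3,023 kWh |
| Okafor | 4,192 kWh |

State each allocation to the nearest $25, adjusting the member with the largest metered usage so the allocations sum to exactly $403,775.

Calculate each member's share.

Combined metered usage = 9,478.
Raw shares: Petrov 287/9,478 × $403,775 = 12,226.57; Halvorsen 1,976/9,478 × $403,775 = 84,180.14; Tam 3,023/9,478 × $403,775 = 128,783.69; Okafor 4,192/9,478 × $403,775 = 178,584.60.
Rounded to nearest $25: Petrov $12,225; Halvorsen $84,175; Tam $128,775; Okafor $178,575. Sum = $403,750.
Difference $403,775 − $403,750 = +$25 applied to largest metered usage (Okafor): Okafor becomes $178,600.

Petrov: $12,225; Halvorsen: $84,175; Tam: $128,775; Okafor: $178,600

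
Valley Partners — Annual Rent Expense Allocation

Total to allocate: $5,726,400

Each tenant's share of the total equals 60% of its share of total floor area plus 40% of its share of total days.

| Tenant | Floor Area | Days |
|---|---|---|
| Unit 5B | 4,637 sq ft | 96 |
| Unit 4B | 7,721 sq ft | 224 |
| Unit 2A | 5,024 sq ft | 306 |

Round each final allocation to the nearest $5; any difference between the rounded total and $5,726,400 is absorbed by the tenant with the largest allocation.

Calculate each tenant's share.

Unit 5B: $1,267,850; Unit 4B: $2,345,805; Unit 2A: $2,112,745

Floor area total 17,382; days total 626.
Combined weights (60% floor area + 40% days): Unit 5B 0.2214; Unit 4B 0.4096; Unit 2A 0.3689.
Raw shares: Unit 5B 1,267,847.79; Unit 4B 2,345,808.75; Unit 2A 2,112,743.46.
Rounded to nearest $5: Unit 5B $1,267,850; Unit 4B $2,345,810; Unit 2A $2,112,745. Sum = $5,726,405.
Difference $5,726,400 − $5,726,405 = −$5 applied to largest allocation (Unit 4B): Unit 4B becomes $2,345,805.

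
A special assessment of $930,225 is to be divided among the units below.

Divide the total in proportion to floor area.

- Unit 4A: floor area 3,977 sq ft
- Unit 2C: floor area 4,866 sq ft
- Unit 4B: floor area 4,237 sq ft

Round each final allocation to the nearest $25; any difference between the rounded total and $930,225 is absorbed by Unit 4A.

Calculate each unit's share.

Sum of floor area: 13,080.
Unrounded shares: Unit 4A 3,977/13,080 × $930,225 = 282,836.76; Unit 2C 4,866/13,080 × $930,225 = 346,060.77; Unit 4B 4,237/13,080 × $930,225 = 301,327.47.
Rounded to nearest $25: Unit 4A $282,825; Unit 2C $346,050; Unit 4B $301,325. Sum = $930,200.
Difference $930,225 − $930,200 = +$25 applied to Unit 4A: Unit 4A becomes $282,850.

Unit 4A: $282,850; Unit 2C: $346,050; Unit 4B: $301,325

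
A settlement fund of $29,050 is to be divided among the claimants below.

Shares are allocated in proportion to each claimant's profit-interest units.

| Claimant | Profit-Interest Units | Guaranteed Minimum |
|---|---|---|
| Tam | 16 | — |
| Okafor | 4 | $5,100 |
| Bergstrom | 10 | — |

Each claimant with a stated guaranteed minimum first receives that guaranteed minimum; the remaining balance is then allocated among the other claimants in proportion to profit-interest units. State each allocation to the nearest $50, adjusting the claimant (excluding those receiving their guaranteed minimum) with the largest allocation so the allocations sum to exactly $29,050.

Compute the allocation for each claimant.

Minimums first: Okafor $5,100. Residual $23,950.
Residual split over remaining profit-interest units 26: Tam 14,738.46 → $14,750; Bergstrom 9,211.54 → $9,200.

Tam: $14,750; Okafor: $5,100; Bergstrom: $9,200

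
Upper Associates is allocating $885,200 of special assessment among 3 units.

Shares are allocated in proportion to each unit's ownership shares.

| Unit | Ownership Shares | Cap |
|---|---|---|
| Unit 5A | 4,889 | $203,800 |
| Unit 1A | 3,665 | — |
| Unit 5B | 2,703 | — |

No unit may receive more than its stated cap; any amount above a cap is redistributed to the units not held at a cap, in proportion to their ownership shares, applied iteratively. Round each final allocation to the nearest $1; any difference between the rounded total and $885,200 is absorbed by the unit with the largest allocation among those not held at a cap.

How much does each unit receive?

Sum of ownership shares: 11,257.
Proportional shares (ignoring caps): Unit 5A 384,449.04; Unit 1A 288,199.16; Unit 5B 212,551.80.
Held at cap: Unit 5A ($203,800); residual $681,400 reallocated over remaining ownership shares 6,368.
Shares after redistribution: Unit 1A 392,168.81 → $392,169; Unit 5B 289,231.19 → $289,231.

Unit 5A: $203,800 | Unit 1A: $392,169 | Unit 5B: $289,231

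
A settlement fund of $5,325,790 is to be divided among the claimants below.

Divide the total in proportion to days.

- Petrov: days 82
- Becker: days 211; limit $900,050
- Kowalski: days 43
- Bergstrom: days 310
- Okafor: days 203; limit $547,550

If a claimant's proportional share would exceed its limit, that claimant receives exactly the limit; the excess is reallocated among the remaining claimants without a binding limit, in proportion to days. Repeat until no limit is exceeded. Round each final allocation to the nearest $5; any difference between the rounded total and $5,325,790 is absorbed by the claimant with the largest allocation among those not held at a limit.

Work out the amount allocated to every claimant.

Combined days = 849.
Unconstrained shares: Petrov 514,387.26; Becker 1,323,606.23; Kowalski 269,739.66; Bergstrom 1,944,634.75; Okafor 1,273,422.11.
Held at cap: Becker ($900,050), Okafor ($547,550); residual $3,878,190 reallocated over remaining days 435.
Redistributed shares: Petrov 731,061.10 → $731,060; Kowalski 383,361.31 → $383,360; Bergstrom 2,763,767.59 → $2,763,770.

Petrov: $731,060 | Becker: $900,050 | Kowalski: $383,360 | Bergstrom: $2,763,770 | Okafor: $547,550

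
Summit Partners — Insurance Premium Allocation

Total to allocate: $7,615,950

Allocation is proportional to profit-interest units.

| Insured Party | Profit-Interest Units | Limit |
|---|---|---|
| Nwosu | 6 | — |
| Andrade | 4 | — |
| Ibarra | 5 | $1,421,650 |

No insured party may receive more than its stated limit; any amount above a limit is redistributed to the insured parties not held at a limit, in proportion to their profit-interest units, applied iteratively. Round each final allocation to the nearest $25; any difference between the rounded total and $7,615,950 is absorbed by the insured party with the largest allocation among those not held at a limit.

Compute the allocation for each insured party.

Combined profit-interest units = 15.
Pro-rata shares before constraints: Nwosu 3,046,380.00; Andrade 2,030,920.00; Ibarra 2,538,650.00.
Capped: Ibarra ($1,421,650); residual $6,194,300 reallocated over remaining profit-interest units 10.
Shares after redistribution: Nwosu 3,716,580.00 → $3,716,575; Andrade 2,477,720.00 → $2,477,725.

Nwosu: $3,716,575 | Andrade: $2,477,725 | Ibarra: $1,421,650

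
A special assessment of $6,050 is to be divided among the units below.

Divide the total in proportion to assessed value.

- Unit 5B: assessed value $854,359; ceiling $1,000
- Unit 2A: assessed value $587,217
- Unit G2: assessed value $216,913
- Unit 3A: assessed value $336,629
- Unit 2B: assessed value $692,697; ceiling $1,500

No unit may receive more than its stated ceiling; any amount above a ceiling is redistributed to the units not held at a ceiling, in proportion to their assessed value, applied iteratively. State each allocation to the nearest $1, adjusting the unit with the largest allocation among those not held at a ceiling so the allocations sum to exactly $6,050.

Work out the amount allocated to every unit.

Unit 5B: $1,000 · Unit 2A: $1,827 · Unit G2: $675 · Unit 3A: $1,048 · Unit 2B: $1,500

Assessed value total: 2,687,815.
Unconstrained shares: Unit 5B 1,923.08; Unit 2A 1,321.77; Unit G2 488.25; Unit 3A 757.72; Unit 2B 1,559.19.
Capped: Unit 5B ($1,000), Unit 2B ($1,500); remaining pool $3,550 reallocated over remaining assessed value 1,140,759.
Shares after redistribution: Unit 2A 1,827.40 → $1,827; Unit G2 675.03 → $675; Unit 3A 1,047.58 → $1,048.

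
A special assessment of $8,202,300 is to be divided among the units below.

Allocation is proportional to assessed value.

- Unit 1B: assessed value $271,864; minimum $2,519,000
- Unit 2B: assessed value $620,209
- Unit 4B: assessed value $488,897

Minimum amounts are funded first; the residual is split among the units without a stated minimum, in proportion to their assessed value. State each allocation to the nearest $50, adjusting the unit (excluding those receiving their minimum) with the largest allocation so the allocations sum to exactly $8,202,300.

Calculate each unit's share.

Minimums first: Unit 1B $2,519,000. Residual $5,683,300.
Residual split over remaining assessed value 1,109,106: Unit 2B 3,178,085.60 → $3,178,100; Unit 4B 2,505,214.40 → $2,505,200.

Unit 1B: $2,519,000; Unit 2B: $3,178,100; Unit 4B: $2,505,200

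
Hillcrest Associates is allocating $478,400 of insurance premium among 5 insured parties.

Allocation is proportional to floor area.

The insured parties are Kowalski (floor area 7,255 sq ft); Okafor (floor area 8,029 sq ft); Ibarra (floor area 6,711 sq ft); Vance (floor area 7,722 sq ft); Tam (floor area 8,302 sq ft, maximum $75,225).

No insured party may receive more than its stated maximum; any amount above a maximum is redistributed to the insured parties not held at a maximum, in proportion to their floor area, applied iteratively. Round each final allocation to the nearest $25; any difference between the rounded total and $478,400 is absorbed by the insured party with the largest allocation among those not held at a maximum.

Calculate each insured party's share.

Kowalski: $98,425; Okafor: $108,925; Ibarra: $91,050; Vance: $104,775; Tam: $75,225

Sum of floor area: 38,019.
Proportional shares (ignoring caps): Kowalski 91,290.99; Okafor 101,030.37; Ibarra 84,445.74; Vance 97,167.33; Tam 104,465.58.
Cap binds for Tam ($75,225); residual $403,175 reallocated over remaining floor area 29,717.
Redistributed shares: Kowalski 98,429.67 → $98,425; Okafor 108,930.65 → $108,925; Ibarra 91,049.14 → $91,050; Vance 104,765.53 → $104,775.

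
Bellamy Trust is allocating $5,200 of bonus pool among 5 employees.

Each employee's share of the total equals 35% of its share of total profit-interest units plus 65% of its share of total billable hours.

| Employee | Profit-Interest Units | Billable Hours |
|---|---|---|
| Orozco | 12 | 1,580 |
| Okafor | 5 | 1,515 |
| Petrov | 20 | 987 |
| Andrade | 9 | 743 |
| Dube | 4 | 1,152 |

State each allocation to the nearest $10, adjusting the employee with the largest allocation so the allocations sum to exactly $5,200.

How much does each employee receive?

Orozco: $1,320 | Okafor: $1,040 | Petrov: $1,290 | Andrade: $750 | Dube: $800

Totals — profit-interest units 50, billable hours 5,977.
Blended shares (35% profit-interest units + 65% billable hours): Orozco 0.2558; Okafor 0.1998; Petrov 0.2473; Andrade 0.1438; Dube 0.1533.
Unrounded shares: Orozco 1,330.29; Okafor 1,038.73; Petrov 1,286.15; Andrade 747.77; Dube 797.06.
At nearest $10: Orozco $1,330; Okafor $1,040; Petrov $1,290; Andrade $750; Dube $800. Sum = $5,210.
Difference $5,200 − $5,210 = −$10 applied to largest allocation (Orozco): Orozco becomes $1,320.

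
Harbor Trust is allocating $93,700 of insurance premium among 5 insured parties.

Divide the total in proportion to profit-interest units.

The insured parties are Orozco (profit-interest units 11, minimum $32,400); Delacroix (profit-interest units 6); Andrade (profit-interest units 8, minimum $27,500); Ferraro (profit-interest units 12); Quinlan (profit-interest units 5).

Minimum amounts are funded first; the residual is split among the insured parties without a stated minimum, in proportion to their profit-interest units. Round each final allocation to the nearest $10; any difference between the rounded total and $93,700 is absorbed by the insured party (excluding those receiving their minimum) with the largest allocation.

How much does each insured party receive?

Fund the minimums — Orozco $32,400; Andrade $27,500. Remaining pool $33,800.
Remaining pool split over remaining profit-interest units 23: Delacroix 8,817.39 → $8,820; Ferraro 17,634.78 → $17,630; Quinlan 7,347.83 → $7,350.

Orozco: $32,400 | Delacroix: $8,820 | Andrade: $27,500 | Ferraro: $17,630 | Quinlan: $7,350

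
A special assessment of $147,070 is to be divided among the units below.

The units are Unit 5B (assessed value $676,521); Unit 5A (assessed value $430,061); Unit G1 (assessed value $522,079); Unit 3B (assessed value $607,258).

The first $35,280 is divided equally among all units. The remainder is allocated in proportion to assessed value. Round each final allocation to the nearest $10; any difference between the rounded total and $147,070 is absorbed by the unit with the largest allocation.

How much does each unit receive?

Unit 5B: $42,650; Unit 5A: $30,320; Unit G1: $34,920; Unit 3B: $39,180

First tranche $35,280 split equally: $8,820 each.
Remainder $111,790 by assessed value (total 2,235,919): Unit 5B 33,824.25 → $33,820; Unit 5A 21,501.91 → $21,500; Unit G1 26,102.56 → $26,100; Unit 3B 30,361.28 → $30,360.
Rounding difference +$10 on remainder applied to Unit 5B.
Totals: Unit 5B $8,820 + $33,830 = $42,650; Unit 5A $8,820 + $21,500 = $30,320; Unit G1 $8,820 + $26,100 = $34,920; Unit 3B $8,820 + $30,360 = $39,180.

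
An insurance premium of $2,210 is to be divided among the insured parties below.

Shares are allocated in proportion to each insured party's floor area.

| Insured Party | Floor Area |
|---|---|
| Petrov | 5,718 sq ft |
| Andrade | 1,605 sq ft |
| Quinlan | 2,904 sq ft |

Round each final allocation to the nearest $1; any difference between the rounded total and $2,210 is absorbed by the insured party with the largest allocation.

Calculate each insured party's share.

Sum of floor area: 10,227.
Proportional shares: Petrov 5,718/10,227 × $2,210 = 1,235.63; Andrade 1,605/10,227 × $2,210 = 346.83; Quinlan 2,904/10,227 × $2,210 = 627.54.
At nearest $1: Petrov $1,236; Andrade $347; Quinlan $628. Sum = $2,211.
Difference $2,210 − $2,211 = −$1 applied to largest allocation (Petrov): Petrov becomes $1,235.

Petrov: $1,235; Andrade: $347; Quinlan: $628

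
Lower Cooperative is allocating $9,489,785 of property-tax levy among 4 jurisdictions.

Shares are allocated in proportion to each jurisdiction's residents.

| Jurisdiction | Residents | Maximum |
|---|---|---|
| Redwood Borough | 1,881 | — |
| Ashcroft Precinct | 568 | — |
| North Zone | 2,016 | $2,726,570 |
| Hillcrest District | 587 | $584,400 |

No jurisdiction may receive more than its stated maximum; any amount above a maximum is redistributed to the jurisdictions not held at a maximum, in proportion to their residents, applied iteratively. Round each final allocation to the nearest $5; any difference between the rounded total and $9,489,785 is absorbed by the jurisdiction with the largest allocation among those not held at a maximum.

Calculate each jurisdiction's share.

Redwood Borough: $4,745,755; Ashcroft Precinct: $1,433,060; North Zone: $2,726,570; Hillcrest District: $584,400

Sum of residents: 5,052.
Pro-rata shares before constraints: Redwood Borough 3,533,310.69; Ashcroft Precinct 1,066,943.37; North Zone 3,786,897.58; Hillcrest District 1,102,633.37.
Held at cap: North Zone ($2,726,570), Hillcrest District ($584,400); residual $6,178,815 reallocated over remaining residents 2,449.
Shares after redistribution: Redwood Borough 4,745,753.78 → $4,745,755; Ashcroft Precinct 1,433,061.22 → $1,433,060.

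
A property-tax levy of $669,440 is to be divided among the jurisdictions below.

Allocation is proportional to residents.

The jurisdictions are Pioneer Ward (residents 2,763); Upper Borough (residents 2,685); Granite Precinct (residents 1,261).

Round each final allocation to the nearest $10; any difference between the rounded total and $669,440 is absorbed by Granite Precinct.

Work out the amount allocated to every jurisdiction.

Pioneer Ward: $275,700 · Upper Borough: $267,920 · Granite Precinct: $125,820

Sum of residents: 6,709.
Pro-rata amounts: Pioneer Ward 2,763/6,709 × $669,440 = 275,698.72; Upper Borough 2,685/6,709 × $669,440 = 267,915.70; Granite Precinct 1,261/6,709 × $669,440 = 125,825.58.
Rounded to nearest $10: Pioneer Ward $275,700; Upper Borough $267,920; Granite Precinct $125,830. Sum = $669,450.
Difference $669,440 − $669,450 = −$10 applied to Granite Precinct: Granite Precinct becomes $125,820.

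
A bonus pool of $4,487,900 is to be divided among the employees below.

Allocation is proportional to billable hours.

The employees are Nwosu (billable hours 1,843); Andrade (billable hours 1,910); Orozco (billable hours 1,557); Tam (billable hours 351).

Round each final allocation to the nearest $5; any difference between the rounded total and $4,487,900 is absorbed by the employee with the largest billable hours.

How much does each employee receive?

Nwosu: $1,461,085; Andrade: $1,514,200; Orozco: $1,234,350; Tam: $278,265

Combined billable hours = 1,843 + 1,910 + 1,557 + 351 = 5,661.
Unrounded shares: Nwosu 1,461,084.56; Andrade 1,514,200.49; Orozco 1,234,350.87; Tam 278,264.07.
After rounding ($5): Nwosu $1,461,085; Andrade $1,514,200; Orozco $1,234,350; Tam $278,265. Sum = $4,487,900.
Sum already equals the total — no adjustment.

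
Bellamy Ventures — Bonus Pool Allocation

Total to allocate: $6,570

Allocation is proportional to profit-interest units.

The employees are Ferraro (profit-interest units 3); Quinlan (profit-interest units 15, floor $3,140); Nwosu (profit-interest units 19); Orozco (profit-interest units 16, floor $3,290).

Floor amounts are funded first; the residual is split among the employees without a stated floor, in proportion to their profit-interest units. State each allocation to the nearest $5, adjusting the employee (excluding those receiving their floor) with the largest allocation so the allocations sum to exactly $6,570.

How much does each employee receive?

Guaranteed amounts: Quinlan $3,140; Orozco $3,290. Remaining pool $140.
Remaining pool split over remaining profit-interest units 22: Ferraro 19.09 → $20; Nwosu 120.91 → $120.

Ferraro: $20; Quinlan: $3,140; Nwosu: $120; Orozco: $3,290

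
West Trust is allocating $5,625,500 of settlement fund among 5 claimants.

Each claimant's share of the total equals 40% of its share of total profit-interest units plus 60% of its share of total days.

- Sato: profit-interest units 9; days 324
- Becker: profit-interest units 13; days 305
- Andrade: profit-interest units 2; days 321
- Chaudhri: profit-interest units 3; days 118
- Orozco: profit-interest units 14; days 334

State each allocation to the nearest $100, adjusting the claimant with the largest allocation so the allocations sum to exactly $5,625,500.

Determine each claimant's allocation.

Sato: $1,274,000 | Becker: $1,447,800 | Andrade: $882,600 | Chaudhri: $448,700 | Orozco: $1,572,400

Profit-interest units total 41; days total 1,402.
Composite weights (40% profit-interest units + 60% days): Sato 0.2265; Becker 0.2574; Andrade 0.1569; Chaudhri 0.0798; Orozco 0.2795.
Unrounded shares: Sato 1,273,972.87; Becker 1,447,762.29; Andrade 882,569.92; Chaudhri 448,732.52; Orozco 1,572,462.40.
After rounding ($100): Sato $1,274,000; Becker $1,447,800; Andrade $882,600; Chaudhri $448,700; Orozco $1,572,500. Sum = $5,625,600.
Difference $5,625,500 − $5,625,600 = −$100 applied to largest allocation (Orozco): Orozco becomes $1,572,400.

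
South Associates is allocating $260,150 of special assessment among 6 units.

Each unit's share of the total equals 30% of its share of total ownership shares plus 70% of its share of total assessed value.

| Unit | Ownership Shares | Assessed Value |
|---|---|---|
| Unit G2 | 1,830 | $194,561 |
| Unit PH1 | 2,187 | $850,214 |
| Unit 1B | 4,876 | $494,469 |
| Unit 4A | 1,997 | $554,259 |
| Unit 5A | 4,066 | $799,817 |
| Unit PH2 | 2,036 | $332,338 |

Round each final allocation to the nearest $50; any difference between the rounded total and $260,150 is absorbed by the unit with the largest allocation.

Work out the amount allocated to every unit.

Ownership shares total 16,992; assessed value total 3,225,658.
Composite weights (30% ownership shares + 70% assessed value): Unit G2 0.0745; Unit PH1 0.2231; Unit 1B 0.1934; Unit 4A 0.1555; Unit 5A 0.2454; Unit PH2 0.1081.
Pro-rata amounts: Unit G2 19,389.24; Unit PH1 58,043.94; Unit 1B 50,311.00; Unit 4A 40,463.08; Unit 5A 63,829.10; Unit PH2 28,113.63.
After rounding ($50): Unit G2 $19,400; Unit PH1 $58,050; Unit 1B $50,300; Unit 4A $40,450; Unit 5A $63,850; Unit PH2 $28,100. Sum = $260,150.
No rounding difference to absorb.

Unit G2: $19,400 · Unit PH1: $58,050 · Unit 1B: $50,300 · Unit 4A: $40,450 · Unit 5A: $63,850 · Unit PH2: $28,100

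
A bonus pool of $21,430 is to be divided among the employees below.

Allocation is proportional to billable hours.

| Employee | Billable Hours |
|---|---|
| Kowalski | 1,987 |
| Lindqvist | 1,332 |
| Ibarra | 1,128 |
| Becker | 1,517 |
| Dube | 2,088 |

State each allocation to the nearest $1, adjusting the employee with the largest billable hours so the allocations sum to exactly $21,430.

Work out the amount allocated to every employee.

Kowalski: $5,288; Lindqvist: $3,545; Ibarra: $3,002; Becker: $4,037; Dube: $5,558

Combined billable hours = 8,052.
Raw shares: Kowalski 1,987/8,052 × $21,430 = 5,288.30; Lindqvist 1,332/8,052 × $21,430 = 3,545.05; Ibarra 1,128/8,052 × $21,430 = 3,002.12; Becker 1,517/8,052 × $21,430 = 4,037.42; Dube 2,088/8,052 × $21,430 = 5,557.11.
After rounding ($1): Kowalski $5,288; Lindqvist $3,545; Ibarra $3,002; Becker $4,037; Dube $5,557. Sum = $21,429.
Difference $21,430 − $21,429 = +$1 applied to largest billable hours (Dube): Dube becomes $5,558.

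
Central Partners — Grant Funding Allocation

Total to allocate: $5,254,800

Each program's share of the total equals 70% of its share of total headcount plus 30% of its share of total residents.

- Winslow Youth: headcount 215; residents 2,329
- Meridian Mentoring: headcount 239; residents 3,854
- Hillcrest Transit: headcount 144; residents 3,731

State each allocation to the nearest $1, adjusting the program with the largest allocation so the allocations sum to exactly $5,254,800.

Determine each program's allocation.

Headcount total 598; residents total 9,914.
Blended shares (70% headcount + 30% residents): Winslow Youth 0.3221; Meridian Mentoring 0.3964; Hillcrest Transit 0.2815.
Unrounded shares: Winslow Youth 1,692,825.07; Meridian Mentoring 2,082,944.10; Hillcrest Transit 1,479,030.83.
At nearest $1: Winslow Youth $1,692,825; Meridian Mentoring $2,082,944; Hillcrest Transit $1,479,031. Sum = $5,254,800.
Rounded total matches; no reconciliation needed.

Winslow Youth: $1,692,825; Meridian Mentoring: $2,082,944; Hillcrest Transit: $1,479,031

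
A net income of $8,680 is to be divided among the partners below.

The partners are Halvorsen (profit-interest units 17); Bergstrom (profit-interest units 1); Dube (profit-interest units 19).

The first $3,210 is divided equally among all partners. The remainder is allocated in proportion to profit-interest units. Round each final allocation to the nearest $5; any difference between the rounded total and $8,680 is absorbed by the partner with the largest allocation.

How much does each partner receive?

First tranche $3,210 split equally: $1,070 each.
Remainder $5,470 by profit-interest units (total 37): Halvorsen 2,513.24 → $2,515; Bergstrom 147.84 → $150; Dube 2,808.92 → $2,810.
Rounding difference −$5 on remainder applied to Dube.
Totals: Halvorsen $1,070 + $2,515 = $3,585; Bergstrom $1,070 + $150 = $1,220; Dube $1,070 + $2,805 = $3,875.

Halvorsen: $3,585 · Bergstrom: $1,220 · Dube: $3,875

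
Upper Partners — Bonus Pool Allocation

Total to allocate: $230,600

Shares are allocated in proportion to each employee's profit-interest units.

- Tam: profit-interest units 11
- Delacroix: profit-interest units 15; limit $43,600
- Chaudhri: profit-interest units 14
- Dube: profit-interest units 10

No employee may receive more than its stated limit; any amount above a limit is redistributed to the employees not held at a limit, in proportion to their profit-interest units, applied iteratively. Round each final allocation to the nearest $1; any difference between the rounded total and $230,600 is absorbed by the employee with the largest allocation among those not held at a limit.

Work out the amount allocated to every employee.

Total profit-interest units = 50.
Pro-rata shares before constraints: Tam 50,732.00; Delacroix 69,180.00; Chaudhri 64,568.00; Dube 46,120.00.
Cap binds for Delacroix ($43,600); remaining pool $187,000 reallocated over remaining profit-interest units 35.
Redistributed shares: Tam 58,771.43 → $58,771; Chaudhri 74,800.00 → $74,800; Dube 53,428.57 → $53,429.

Tam: $58,771 | Delacroix: $43,600 | Chaudhri: $74,800 | Dube: $53,429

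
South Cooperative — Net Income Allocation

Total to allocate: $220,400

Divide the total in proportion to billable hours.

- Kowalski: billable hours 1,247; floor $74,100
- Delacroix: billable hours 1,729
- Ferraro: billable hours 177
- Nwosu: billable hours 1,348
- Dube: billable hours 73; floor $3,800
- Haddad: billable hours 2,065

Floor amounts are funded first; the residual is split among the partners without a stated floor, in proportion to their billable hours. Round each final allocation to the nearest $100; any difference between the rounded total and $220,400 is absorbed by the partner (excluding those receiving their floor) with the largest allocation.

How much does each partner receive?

Guaranteed amounts: Kowalski $74,100; Dube $3,800. Residual $142,500.
Residual split over remaining billable hours 5,319: Delacroix 46,321.21 → $46,300; Ferraro 4,741.96 → $4,700; Nwosu 36,113.93 → $36,100; Haddad 55,322.90 → $55,300.
Rounding difference +$100 applied to Haddad → $55,400.

Kowalski: $74,100 · Delacroix: $46,300 · Ferraro: $4,700 · Nwosu: $36,100 · Dube: $3,800 · Haddad: $55,400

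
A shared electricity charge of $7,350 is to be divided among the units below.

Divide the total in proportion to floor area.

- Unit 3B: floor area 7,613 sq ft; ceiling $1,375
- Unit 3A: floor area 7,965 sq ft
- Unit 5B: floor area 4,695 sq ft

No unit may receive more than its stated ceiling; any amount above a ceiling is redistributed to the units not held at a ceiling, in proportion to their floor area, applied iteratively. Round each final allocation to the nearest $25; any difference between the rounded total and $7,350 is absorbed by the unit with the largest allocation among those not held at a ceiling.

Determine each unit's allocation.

Unit 3B: $1,375; Unit 3A: $3,750; Unit 5B: $2,225

Sum of floor area: 20,273.
Unconstrained shares: Unit 3B 2,760.10; Unit 3A 2,887.72; Unit 5B 1,702.18.
Capped: Unit 3B ($1,375); residual $5,975 reallocated over remaining floor area 12,660.
Redistributed shares: Unit 3A 3,759.15 → $3,750; Unit 5B 2,215.85 → $2,225.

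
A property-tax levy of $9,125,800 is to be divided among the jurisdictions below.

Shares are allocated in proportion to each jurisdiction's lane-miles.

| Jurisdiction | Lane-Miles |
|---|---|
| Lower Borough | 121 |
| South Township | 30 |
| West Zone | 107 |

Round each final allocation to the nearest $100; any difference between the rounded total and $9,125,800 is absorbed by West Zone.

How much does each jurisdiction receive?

Total lane-miles = 258.
Pro-rata amounts: Lower Borough 121/258 × $9,125,800 = 4,279,929.46; South Township 30/258 × $9,125,800 = 1,061,139.53; West Zone 107/258 × $9,125,800 = 3,784,731.01.
At nearest $100: Lower Borough $4,279,900; South Township $1,061,100; West Zone $3,784,700. Sum = $9,125,700.
Difference $9,125,800 − $9,125,700 = +$100 applied to West Zone: West Zone becomes $3,784,800.

Lower Borough: $4,279,900 | South Township: $1,061,100 | West Zone: $3,784,800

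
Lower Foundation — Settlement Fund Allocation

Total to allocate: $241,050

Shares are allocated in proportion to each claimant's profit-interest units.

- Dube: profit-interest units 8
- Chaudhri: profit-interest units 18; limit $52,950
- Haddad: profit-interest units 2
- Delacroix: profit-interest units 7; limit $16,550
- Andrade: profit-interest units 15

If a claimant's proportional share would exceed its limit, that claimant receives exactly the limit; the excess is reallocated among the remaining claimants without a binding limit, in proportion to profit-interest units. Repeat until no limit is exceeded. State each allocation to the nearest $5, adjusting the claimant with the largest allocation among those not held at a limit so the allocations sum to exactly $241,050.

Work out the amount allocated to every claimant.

Dube: $54,895 · Chaudhri: $52,950 · Haddad: $13,725 · Delacroix: $16,550 · Andrade: $102,930

Combined profit-interest units = 50.
Proportional shares (ignoring caps): Dube 38,568.00; Chaudhri 86,778.00; Haddad 9,642.00; Delacroix 33,747.00; Andrade 72,315.00.
Capped: Chaudhri ($52,950), Delacroix ($16,550); remaining pool $171,550 reallocated over remaining profit-interest units 25.
Redistributed shares: Dube 54,896.00 → $54,895; Haddad 13,724.00 → $13,725; Andrade 102,930.00 → $102,930.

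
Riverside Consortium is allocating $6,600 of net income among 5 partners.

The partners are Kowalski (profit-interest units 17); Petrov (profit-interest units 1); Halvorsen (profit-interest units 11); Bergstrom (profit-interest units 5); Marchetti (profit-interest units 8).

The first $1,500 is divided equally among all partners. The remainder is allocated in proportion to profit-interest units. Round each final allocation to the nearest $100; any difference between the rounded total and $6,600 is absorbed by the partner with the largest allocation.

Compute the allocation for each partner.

Kowalski: $2,400; Petrov: $400; Halvorsen: $1,600; Bergstrom: $900; Marchetti: $1,300

$1,500 shared equally gives $300 per partner.
Remainder $5,100 by profit-interest units (total 42): Kowalski 2,064.29 → $2,100; Petrov 121.43 → $100; Halvorsen 1,335.71 → $1,300; Bergstrom 607.14 → $600; Marchetti 971.43 → $1,000.
Totals: Kowalski $300 + $2,100 = $2,400; Petrov $300 + $100 = $400; Halvorsen $300 + $1,300 = $1,600; Bergstrom $300 + $600 = $900; Marchetti $300 + $1,000 = $1,300.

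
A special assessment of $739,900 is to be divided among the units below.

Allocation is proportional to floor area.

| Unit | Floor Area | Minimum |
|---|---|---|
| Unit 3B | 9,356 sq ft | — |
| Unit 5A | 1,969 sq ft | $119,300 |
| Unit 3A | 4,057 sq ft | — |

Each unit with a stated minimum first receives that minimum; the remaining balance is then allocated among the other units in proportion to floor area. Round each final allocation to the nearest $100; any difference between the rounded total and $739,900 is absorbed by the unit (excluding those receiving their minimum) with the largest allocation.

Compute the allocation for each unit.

Unit 3B: $432,900 · Unit 5A: $119,300 · Unit 3A: $187,700

Minimums first: Unit 5A $119,300. Remaining pool $620,600.
Remaining pool split over remaining floor area 13,413: Unit 3B 432,888.51 → $432,900; Unit 3A 187,711.49 → $187,700.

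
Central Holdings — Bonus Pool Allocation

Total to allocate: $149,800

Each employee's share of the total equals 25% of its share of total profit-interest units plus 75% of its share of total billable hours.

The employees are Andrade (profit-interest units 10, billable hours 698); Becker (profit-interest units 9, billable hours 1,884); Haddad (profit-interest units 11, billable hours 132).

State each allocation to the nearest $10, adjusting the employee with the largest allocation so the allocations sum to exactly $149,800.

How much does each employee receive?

Andrade: $41,380; Becker: $89,220; Haddad: $19,200

Totals — profit-interest units 30, billable hours 2,714.
Blended shares (25% profit-interest units + 75% billable hours): Andrade 0.2762; Becker 0.5956; Haddad 0.1281.
Pro-rata amounts: Andrade 41,378.06; Becker 89,225.94; Haddad 19,196.00.
After rounding ($10): Andrade $41,380; Becker $89,230; Haddad $19,200. Sum = $149,810.
Difference $149,800 − $149,810 = −$10 applied to largest allocation (Becker): Becker becomes $89,220.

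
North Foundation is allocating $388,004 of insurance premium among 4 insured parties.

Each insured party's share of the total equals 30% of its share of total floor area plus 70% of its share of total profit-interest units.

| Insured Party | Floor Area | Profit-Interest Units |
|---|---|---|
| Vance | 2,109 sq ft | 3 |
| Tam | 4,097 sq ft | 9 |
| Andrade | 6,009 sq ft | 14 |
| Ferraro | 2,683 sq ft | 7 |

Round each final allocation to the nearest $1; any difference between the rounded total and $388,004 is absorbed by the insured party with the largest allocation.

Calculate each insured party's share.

Totals — floor area 14,898, profit-interest units 33.
Combined weights (30% floor area + 70% profit-interest units): Vance 0.1061; Tam 0.2734; Andrade 0.4180; Ferraro 0.2025.
Unrounded shares: Vance 41,169.22; Tam 106,084.21; Andrade 162,175.01; Ferraro 78,575.56.
At nearest $1: Vance $41,169; Tam $106,084; Andrade $162,175; Ferraro $78,576. Sum = $388,004.
No rounding difference to absorb.

Vance: $41,169 | Tam: $106,084 | Andrade: $162,175 | Ferraro: $78,576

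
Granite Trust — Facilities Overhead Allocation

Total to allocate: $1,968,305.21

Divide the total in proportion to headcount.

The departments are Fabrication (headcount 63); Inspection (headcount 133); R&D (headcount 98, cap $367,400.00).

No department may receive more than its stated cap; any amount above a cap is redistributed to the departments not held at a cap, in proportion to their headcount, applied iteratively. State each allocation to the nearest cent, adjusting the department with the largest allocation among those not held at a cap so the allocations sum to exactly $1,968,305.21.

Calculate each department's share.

Fabrication: $514,576.67 · Inspection: $1,086,328.54 · R&D: $367,400.00

Sum of headcount: 294.
Pro-rata shares before constraints: Fabrication 421,779.6879; Inspection 890,423.7855; R&D 656,101.7367.
Capped: R&D ($367,400.00); residual $1,600,905.21 reallocated over remaining headcount 196.
Remaining shares: Fabrication 514,576.6746 → $514,576.67; Inspection 1,086,328.5354 → $1,086,328.54.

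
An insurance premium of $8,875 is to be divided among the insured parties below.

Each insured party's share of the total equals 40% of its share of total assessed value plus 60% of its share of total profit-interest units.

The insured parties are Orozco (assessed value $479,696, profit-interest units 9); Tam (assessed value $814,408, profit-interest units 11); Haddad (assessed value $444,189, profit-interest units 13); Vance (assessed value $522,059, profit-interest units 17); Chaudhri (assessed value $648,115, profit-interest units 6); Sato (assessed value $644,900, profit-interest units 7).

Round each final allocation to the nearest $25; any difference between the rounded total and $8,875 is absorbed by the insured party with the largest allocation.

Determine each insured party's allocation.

Totals — assessed value 3,553,367, profit-interest units 63.
Blended shares (40% assessed value + 60% profit-interest units): Orozco 0.1397; Tam 0.1964; Haddad 0.1738; Vance 0.2207; Chaudhri 0.1301; Sato 0.1393.
Proportional shares: Orozco 1,239.96; Tam 1,743.40; Haddad 1,542.58; Vance 1,958.47; Chaudhri 1,154.64; Sato 1,235.96.
At nearest $25: Orozco $1,250; Tam $1,750; Haddad $1,550; Vance $1,950; Chaudhri $1,150; Sato $1,225. Sum = $8,875.
Rounded total matches; no reconciliation needed.

Orozco: $1,250; Tam: $1,750; Haddad: $1,550; Vance: $1,950; Chaudhri: $1,150; Sato: $1,225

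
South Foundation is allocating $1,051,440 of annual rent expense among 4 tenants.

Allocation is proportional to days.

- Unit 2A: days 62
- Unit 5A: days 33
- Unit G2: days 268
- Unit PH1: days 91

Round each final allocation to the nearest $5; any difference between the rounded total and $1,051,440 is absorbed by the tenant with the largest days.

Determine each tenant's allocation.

Unit 2A: $143,590 | Unit 5A: $76,425 | Unit G2: $620,675 | Unit PH1: $210,750

Days total: 62 + 33 + 268 + 91 = 454.
Pro-rata amounts: Unit 2A 143,588.72; Unit 5A 76,426.26; Unit G2 620,673.83; Unit PH1 210,751.19.
At nearest $5: Unit 2A $143,590; Unit 5A $76,425; Unit G2 $620,675; Unit PH1 $210,750. Sum = $1,051,440.
Sum already equals the total — no adjustment.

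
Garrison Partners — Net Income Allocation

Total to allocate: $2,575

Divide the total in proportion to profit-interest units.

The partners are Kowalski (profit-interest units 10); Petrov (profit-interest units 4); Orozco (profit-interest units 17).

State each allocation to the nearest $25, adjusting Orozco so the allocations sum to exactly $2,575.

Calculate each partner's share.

Total profit-interest units = 31.
Pro-rata amounts: Kowalski 10/31 × $2,575 = 830.65; Petrov 4/31 × $2,575 = 332.26; Orozco 17/31 × $2,575 = 1,412.10.
After rounding ($25): Kowalski $825; Petrov $325; Orozco $1,400. Sum = $2,550.
Difference $2,575 − $2,550 = +$25 applied to Orozco: Orozco becomes $1,425.

Kowalski: $825; Petrov: $325; Orozco: $1,425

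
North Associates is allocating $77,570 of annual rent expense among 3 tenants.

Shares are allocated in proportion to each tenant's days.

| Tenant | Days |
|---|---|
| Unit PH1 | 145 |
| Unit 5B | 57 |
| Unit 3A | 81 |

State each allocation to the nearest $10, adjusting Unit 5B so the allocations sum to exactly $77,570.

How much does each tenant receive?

Unit PH1: $39,740 · Unit 5B: $15,630 · Unit 3A: $22,200

Combined days = 283.
Unrounded shares: Unit PH1 145/283 × $77,570 = 39,744.35; Unit 5B 57/283 × $77,570 = 15,623.64; Unit 3A 81/283 × $77,570 = 22,202.01.
At nearest $10: Unit PH1 $39,740; Unit 5B $15,620; Unit 3A $22,200. Sum = $77,560.
Difference $77,570 − $77,560 = +$10 applied to Unit 5B: Unit 5B becomes $15,630.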